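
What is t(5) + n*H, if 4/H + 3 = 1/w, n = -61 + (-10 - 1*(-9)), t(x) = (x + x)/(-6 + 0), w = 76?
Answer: 55409/681 ≈ 81.364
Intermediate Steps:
t(x) = -x/3 (t(x) = (2*x)/(-6) = (2*x)*(-1/6) = -x/3)
n = -62 (n = -61 + (-10 + 9) = -61 - 1 = -62)
H = -304/227 (H = 4/(-3 + 1/76) = 4/(-227/76) = 4*(-76/227) = -304/227 ≈ -1.3392)
t(5) + n*H = -1/3*5 - 62*(-304/227) = -5/3 + 18848/227 = 55409/681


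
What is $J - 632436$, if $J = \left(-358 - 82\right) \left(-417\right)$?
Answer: $-448956$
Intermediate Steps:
$J = 183480$ ($J = \left(-358 - 82\right) \left(-417\right) = \left(-440\right) \left(-417\right) = 183480$)
$J - 632436 = 183480 - 632436 = -448956$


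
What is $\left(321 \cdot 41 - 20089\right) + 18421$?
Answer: $11493$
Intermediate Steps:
$\left(321 \cdot 41 - 20089\right) + 18421 = \left(13161 - 20089\right) + 18421 = -6928 + 18421 = 11493$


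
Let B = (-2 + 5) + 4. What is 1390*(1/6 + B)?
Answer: 29885/3 ≈ 9961.7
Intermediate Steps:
B = 7 (B = 3 + 4 = 7)
1390*(1/6 + B) = 1390*(1/6 + 7) = 1390*(1*(⅙) + 7) = 1390*(⅙ + 7) = 1390*(43/6) = 29885/3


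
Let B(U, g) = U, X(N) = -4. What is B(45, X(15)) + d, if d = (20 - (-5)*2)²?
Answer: 945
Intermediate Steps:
d = 900 (d = (20 - 1*(-10))² = (20 + 10)² = 30² = 900)
B(45, X(15)) + d = 45 + 900 = 945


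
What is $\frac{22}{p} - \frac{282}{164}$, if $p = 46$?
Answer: $- \frac{2341}{1886} \approx -1.2413$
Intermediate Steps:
$\frac{22}{p} - \frac{282}{164} = \frac{22}{46} - \frac{282}{164} = 22 \cdot \frac{1}{46} - \frac{141}{82} = \frac{11}{23} - \frac{141}{82} = - \frac{2341}{1886}$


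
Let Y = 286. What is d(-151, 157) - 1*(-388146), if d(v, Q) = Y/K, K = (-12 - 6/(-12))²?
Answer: 205330378/529 ≈ 3.8815e+5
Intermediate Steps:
K = 529/4 (K = (-12 - 6*(-1/12))² = (-12 + ½)² = (-23/2)² = 529/4 ≈ 132.25)
d(v, Q) = 1144/529 (d(v, Q) = 286/(529/4) = 286*(4/529) = 1144/529)
d(-151, 157) - 1*(-388146) = 1144/529 - 1*(-388146) = 1144/529 + 388146 = 205330378/529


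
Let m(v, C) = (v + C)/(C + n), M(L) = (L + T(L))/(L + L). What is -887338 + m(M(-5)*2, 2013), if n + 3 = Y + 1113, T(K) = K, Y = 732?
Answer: -684137195/771 ≈ -8.8734e+5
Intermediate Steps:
M(L) = 1 (M(L) = (L + L)/(L + L) = (2*L)/((2*L)) = (2*L)*(1/(2*L)) = 1)
n = 1842 (n = -3 + (732 + 1113) = -3 + 1845 = 1842)
m(v, C) = (C + v)/(1842 + C) (m(v, C) = (v + C)/(C + 1842) = (C + v)/(1842 + C))
-887338 + m(M(-5)*2, 2013) = -887338 + (2013 + 1*2)/(1842 + 2013) = -887338 + (2013 + 2)/3855 = -887338 + (1/3855)*2015 = -887338 + 403/771 = -684137195/771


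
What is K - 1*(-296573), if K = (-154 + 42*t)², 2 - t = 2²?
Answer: 353217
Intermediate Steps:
t = -2 (t = 2 - 1*2² = 2 - 1*4 = 2 - 4 = -2)
K = 56644 (K = (-154 + 42*(-2))² = (-154 - 84)² = (-238)² = 56644)
K - 1*(-296573) = 56644 - 1*(-296573) = 56644 + 296573 = 353217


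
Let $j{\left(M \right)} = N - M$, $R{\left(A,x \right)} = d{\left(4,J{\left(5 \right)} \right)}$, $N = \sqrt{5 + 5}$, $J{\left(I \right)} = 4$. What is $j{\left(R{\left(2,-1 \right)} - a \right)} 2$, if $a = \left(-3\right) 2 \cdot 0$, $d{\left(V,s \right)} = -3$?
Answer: $6 + 2 \sqrt{10} \approx 12.325$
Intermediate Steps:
$N = \sqrt{10} \approx 3.1623$
$R{\left(A,x \right)} = -3$
$a = 0$ ($a = \left(-6\right) 0 = 0$)
$j{\left(M \right)} = \sqrt{10} - M$
$j{\left(R{\left(2,-1 \right)} - a \right)} 2 = \left(\sqrt{10} - \left(-3 - 0\right)\right) 2 = \left(\sqrt{10} - \left(-3 + 0\right)\right) 2 = \left(\sqrt{10} - -3\right) 2 = \left(\sqrt{10} + 3\right) 2 = \left(3 + \sqrt{10}\right) 2 = 6 + 2 \sqrt{10}$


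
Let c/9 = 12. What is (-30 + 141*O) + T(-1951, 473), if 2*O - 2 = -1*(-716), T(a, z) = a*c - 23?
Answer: -160142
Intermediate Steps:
c = 108 (c = 9*12 = 108)
T(a, z) = -23 + 108*a (T(a, z) = a*108 - 23 = 108*a - 23 = -23 + 108*a)
O = 359 (O = 1 + (-1*(-716))/2 = 1 + (1/2)*716 = 1 + 358 = 359)
(-30 + 141*O) + T(-1951, 473) = (-30 + 141*359) + (-23 + 108*(-1951)) = (-30 + 50619) + (-23 - 210708) = 50589 - 210731 = -160142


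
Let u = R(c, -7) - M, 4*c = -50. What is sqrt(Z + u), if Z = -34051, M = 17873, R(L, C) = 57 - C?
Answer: 2*I*sqrt(12965) ≈ 227.73*I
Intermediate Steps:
c = -25/2 (c = (1/4)*(-50) = -25/2 ≈ -12.500)
u = -17809 (u = (57 - 1*(-7)) - 1*17873 = (57 + 7) - 17873 = 64 - 17873 = -17809)
sqrt(Z + u) = sqrt(-34051 - 17809) = sqrt(-51860) = 2*I*sqrt(12965)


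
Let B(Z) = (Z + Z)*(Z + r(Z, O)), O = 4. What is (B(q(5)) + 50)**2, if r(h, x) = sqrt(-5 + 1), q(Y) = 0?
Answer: 2500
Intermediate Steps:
r(h, x) = 2*I (r(h, x) = sqrt(-4) = 2*I)
B(Z) = 2*Z*(Z + 2*I) (B(Z) = (Z + Z)*(Z + 2*I) = (2*Z)*(Z + 2*I) = 2*Z*(Z + 2*I))
(B(q(5)) + 50)**2 = (2*0*(0 + 2*I) + 50)**2 = (2*0*(2*I) + 50)**2 = (0 + 50)**2 = 50**2 = 2500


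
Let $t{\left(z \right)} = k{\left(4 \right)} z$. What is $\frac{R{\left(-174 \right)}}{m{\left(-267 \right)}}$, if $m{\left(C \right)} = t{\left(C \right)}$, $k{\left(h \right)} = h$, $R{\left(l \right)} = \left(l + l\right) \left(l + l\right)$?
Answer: $- \frac{10092}{89} \approx -113.39$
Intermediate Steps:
$R{\left(l \right)} = 4 l^{2}$ ($R{\left(l \right)} = 2 l 2 l = 4 l^{2}$)
$t{\left(z \right)} = 4 z$
$m{\left(C \right)} = 4 C$
$\frac{R{\left(-174 \right)}}{m{\left(-267 \right)}} = \frac{4 \left(-174\right)^{2}}{4 \left(-267\right)} = \frac{4 \cdot 30276}{-1068} = 121104 \left(- \frac{1}{1068}\right) = - \frac{10092}{89}$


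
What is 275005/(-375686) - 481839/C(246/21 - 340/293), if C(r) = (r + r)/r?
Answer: -45255179141/187843 ≈ -2.4092e+5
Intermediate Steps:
C(r) = 2 (C(r) = (2*r)/r = 2)
275005/(-375686) - 481839/C(246/21 - 340/293) = 275005/(-375686) - 481839/2 = 275005*(-1/375686) - 481839*1/2 = -275005/375686 - 481839/2 = -45255179141/187843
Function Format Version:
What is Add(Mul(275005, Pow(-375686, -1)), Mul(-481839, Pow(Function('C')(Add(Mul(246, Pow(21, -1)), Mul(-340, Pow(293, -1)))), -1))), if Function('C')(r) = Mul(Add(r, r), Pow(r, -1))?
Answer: Rational(-45255179141, 187843) ≈ -2.4092e+5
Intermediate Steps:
Function('C')(r) = 2 (Function('C')(r) = Mul(Mul(2, r), Pow(r, -1)) = 2)
Add(Mul(275005, Pow(-375686, -1)), Mul(-481839, Pow(Function('C')(Add(Mul(246, Pow(21, -1)), Mul(-340, Pow(293, -1)))), -1))) = Add(Mul(275005, Pow(-375686, -1)), Mul(-481839, Pow(2, -1))) = Add(Mul(275005, Rational(-1, 375686)), Mul(-481839, Rational(1, 2))) = Add(Rational(-275005, 375686), Rational(-481839, 2)) = Rational(-45255179141, 187843)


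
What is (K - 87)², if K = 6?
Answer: 6561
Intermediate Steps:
(K - 87)² = (6 - 87)² = (-81)² = 6561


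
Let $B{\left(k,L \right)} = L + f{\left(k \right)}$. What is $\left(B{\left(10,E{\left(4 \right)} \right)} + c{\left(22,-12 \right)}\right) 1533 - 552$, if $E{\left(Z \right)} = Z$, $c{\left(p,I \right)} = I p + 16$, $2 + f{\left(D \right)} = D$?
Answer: $-362340$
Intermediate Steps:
$f{\left(D \right)} = -2 + D$
$c{\left(p,I \right)} = 16 + I p$
$B{\left(k,L \right)} = -2 + L + k$ ($B{\left(k,L \right)} = L + \left(-2 + k\right) = -2 + L + k$)
$\left(B{\left(10,E{\left(4 \right)} \right)} + c{\left(22,-12 \right)}\right) 1533 - 552 = \left(\left(-2 + 4 + 10\right) + \left(16 - 264\right)\right) 1533 - 552 = \left(12 + \left(16 - 264\right)\right) 1533 - 552 = \left(12 - 248\right) 1533 - 552 = \left(-236\right) 1533 - 552 = -361788 - 552 = -362340$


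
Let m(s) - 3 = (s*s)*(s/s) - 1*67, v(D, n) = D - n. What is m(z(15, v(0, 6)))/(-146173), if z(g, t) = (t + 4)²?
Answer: 48/146173 ≈ 0.00032838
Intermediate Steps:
z(g, t) = (4 + t)²
m(s) = -64 + s² (m(s) = 3 + ((s*s)*(s/s) - 1*67) = 3 + (s²*1 - 67) = 3 + (s² - 67) = 3 + (-67 + s²) = -64 + s²)
m(z(15, v(0, 6)))/(-146173) = (-64 + ((4 + (0 - 1*6))²)²)/(-146173) = (-64 + ((4 + (0 - 6))²)²)*(-1/146173) = (-64 + ((4 - 6)²)²)*(-1/146173) = (-64 + ((-2)²)²)*(-1/146173) = (-64 + 4²)*(-1/146173) = (-64 + 16)*(-1/146173) = -48*(-1/146173) = 48/146173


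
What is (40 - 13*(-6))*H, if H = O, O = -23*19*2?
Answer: -103132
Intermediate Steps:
O = -874 (O = -437*2 = -874)
H = -874
(40 - 13*(-6))*H = (40 - 13*(-6))*(-874) = (40 + 78)*(-874) = 118*(-874) = -103132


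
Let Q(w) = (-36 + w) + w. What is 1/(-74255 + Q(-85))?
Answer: -1/74461 ≈ -1.3430e-5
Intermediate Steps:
Q(w) = -36 + 2*w
1/(-74255 + Q(-85)) = 1/(-74255 + (-36 + 2*(-85))) = 1/(-74255 + (-36 - 170)) = 1/(-74255 - 206) = 1/(-74461) = -1/74461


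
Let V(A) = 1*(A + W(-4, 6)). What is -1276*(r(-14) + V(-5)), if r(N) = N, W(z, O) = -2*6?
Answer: 39556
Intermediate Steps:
W(z, O) = -12
V(A) = -12 + A (V(A) = 1*(A - 12) = 1*(-12 + A) = -12 + A)
-1276*(r(-14) + V(-5)) = -1276*(-14 + (-12 - 5)) = -1276*(-14 - 17) = -1276*(-31) = 39556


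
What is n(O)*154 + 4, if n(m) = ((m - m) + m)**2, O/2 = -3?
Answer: 5548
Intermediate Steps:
O = -6 (O = 2*(-3) = -6)
n(m) = m**2 (n(m) = (0 + m)**2 = m**2)
n(O)*154 + 4 = (-6)**2*154 + 4 = 36*154 + 4 = 5544 + 4 = 5548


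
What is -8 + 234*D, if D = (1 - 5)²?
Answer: 3736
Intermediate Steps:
D = 16 (D = (-4)² = 16)
-8 + 234*D = -8 + 234*16 = -8 + 3744 = 3736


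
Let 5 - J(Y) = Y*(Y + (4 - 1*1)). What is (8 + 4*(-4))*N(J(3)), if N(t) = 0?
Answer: 0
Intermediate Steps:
J(Y) = 5 - Y*(3 + Y) (J(Y) = 5 - Y*(Y + (4 - 1*1)) = 5 - Y*(Y + (4 - 1)) = 5 - Y*(Y + 3) = 5 - Y*(3 + Y))
(8 + 4*(-4))*N(J(3)) = (8 + 4*(-4))*0 = (8 - 16)*0 = -8*0 = 0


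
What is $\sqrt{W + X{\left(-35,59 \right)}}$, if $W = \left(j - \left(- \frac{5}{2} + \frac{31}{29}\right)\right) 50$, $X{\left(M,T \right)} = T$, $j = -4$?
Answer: $\frac{i \sqrt{58406}}{29} \approx 8.3336 i$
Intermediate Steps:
$W = - \frac{3725}{29}$ ($W = \left(-4 - \left(- \frac{5}{2} + \frac{31}{29}\right)\right) 50 = \left(-4 - - \frac{83}{58}\right) 50 = \left(-4 + \left(- \frac{31}{29} + \frac{5}{2}\right)\right) 50 = \left(-4 + \frac{83}{58}\right) 50 = \left(- \frac{149}{58}\right) 50 = - \frac{3725}{29} \approx -128.45$)
$\sqrt{W + X{\left(-35,59 \right)}} = \sqrt{- \frac{3725}{29} + 59} = \sqrt{- \frac{2014}{29}} = \frac{i \sqrt{58406}}{29}$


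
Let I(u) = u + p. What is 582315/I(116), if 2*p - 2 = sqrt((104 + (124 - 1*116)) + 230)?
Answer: 15140190/3023 - 194105*sqrt(38)/3023 ≈ 4612.5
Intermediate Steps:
p = 1 + 3*sqrt(38)/2 (p = 1 + sqrt((104 + (124 - 1*116)) + 230)/2 = 1 + sqrt((104 + (124 - 116)) + 230)/2 = 1 + sqrt((104 + 8) + 230)/2 = 1 + sqrt(112 + 230)/2 = 1 + sqrt(342)/2 = 1 + (3*sqrt(38))/2 = 1 + 3*sqrt(38)/2 ≈ 10.247)
I(u) = 1 + u + 3*sqrt(38)/2 (I(u) = u + (1 + 3*sqrt(38)/2) = 1 + u + 3*sqrt(38)/2)
582315/I(116) = 582315/(1 + 116 + 3*sqrt(38)/2) = 582315/(117 + 3*sqrt(38)/2)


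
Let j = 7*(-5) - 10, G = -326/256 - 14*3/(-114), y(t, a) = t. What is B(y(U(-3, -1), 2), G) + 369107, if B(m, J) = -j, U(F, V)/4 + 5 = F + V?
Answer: 369152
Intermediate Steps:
U(F, V) = -20 + 4*F + 4*V (U(F, V) = -20 + 4*(F + V) = -20 + (4*F + 4*V) = -20 + 4*F + 4*V)
G = -2201/2432 (G = -326*1/256 - 42*(-1/114) = -163/128 + 7/19 = -2201/2432 ≈ -0.90502)
j = -45 (j = -35 - 10 = -45)
B(m, J) = 45 (B(m, J) = -1*(-45) = 45)
B(y(U(-3, -1), 2), G) + 369107 = 45 + 369107 = 369152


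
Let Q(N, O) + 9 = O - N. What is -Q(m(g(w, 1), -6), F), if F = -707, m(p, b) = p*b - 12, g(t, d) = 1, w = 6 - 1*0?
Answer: 698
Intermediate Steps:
w = 6 (w = 6 + 0 = 6)
m(p, b) = -12 + b*p (m(p, b) = b*p - 12 = -12 + b*p)
Q(N, O) = -9 + O - N (Q(N, O) = -9 + (O - N) = -9 + O - N)
-Q(m(g(w, 1), -6), F) = -(-9 - 707 - (-12 - 6*1)) = -(-9 - 707 - (-12 - 6)) = -(-9 - 707 - 1*(-18)) = -(-9 - 707 + 18) = -1*(-698) = 698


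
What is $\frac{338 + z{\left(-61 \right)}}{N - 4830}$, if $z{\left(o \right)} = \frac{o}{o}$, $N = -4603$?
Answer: $- \frac{339}{9433} \approx -0.035938$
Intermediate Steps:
$z{\left(o \right)} = 1$
$\frac{338 + z{\left(-61 \right)}}{N - 4830} = \frac{338 + 1}{-4603 - 4830} = \frac{339}{-9433} = 339 \left(- \frac{1}{9433}\right) = - \frac{339}{9433}$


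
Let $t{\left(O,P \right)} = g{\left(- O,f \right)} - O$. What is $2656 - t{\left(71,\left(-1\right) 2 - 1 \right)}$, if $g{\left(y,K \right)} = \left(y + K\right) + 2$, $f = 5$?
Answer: $2791$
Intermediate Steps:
$g{\left(y,K \right)} = 2 + K + y$ ($g{\left(y,K \right)} = \left(K + y\right) + 2 = 2 + K + y$)
$t{\left(O,P \right)} = 7 - 2 O$ ($t{\left(O,P \right)} = \left(2 + 5 - O\right) - O = \left(7 - O\right) - O = 7 - 2 O$)
$2656 - t{\left(71,\left(-1\right) 2 - 1 \right)} = 2656 - \left(7 - 142\right) = 2656 - -135 = 2656 + 135 = 2791$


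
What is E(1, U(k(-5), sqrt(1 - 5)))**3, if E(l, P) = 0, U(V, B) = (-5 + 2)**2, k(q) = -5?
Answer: 0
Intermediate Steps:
U(V, B) = 9 (U(V, B) = (-3)**2 = 9)
E(1, U(k(-5), sqrt(1 - 5)))**3 = 0**3 = 0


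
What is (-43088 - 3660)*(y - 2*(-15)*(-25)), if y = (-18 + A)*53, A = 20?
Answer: 30105712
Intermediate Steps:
y = 106 (y = (-18 + 20)*53 = 2*53 = 106)
(-43088 - 3660)*(y - 2*(-15)*(-25)) = (-43088 - 3660)*(106 - 2*(-15)*(-25)) = -46748*(106 - (-30)*(-25)) = -46748*(106 - 1*750) = -46748*(106 - 750) = -46748*(-644) = 30105712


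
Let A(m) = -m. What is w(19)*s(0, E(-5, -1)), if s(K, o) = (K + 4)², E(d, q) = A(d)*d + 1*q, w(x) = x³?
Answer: 109744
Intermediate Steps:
E(d, q) = q - d² (E(d, q) = (-d)*d + 1*q = -d² + q = q - d²)
s(K, o) = (4 + K)²
w(19)*s(0, E(-5, -1)) = 19³*(4 + 0)² = 6859*4² = 6859*16 = 109744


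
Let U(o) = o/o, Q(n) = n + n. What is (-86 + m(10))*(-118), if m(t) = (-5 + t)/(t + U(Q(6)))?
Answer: 111038/11 ≈ 10094.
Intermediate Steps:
Q(n) = 2*n
U(o) = 1
m(t) = (-5 + t)/(1 + t) (m(t) = (-5 + t)/(t + 1) = (-5 + t)/(1 + t))
(-86 + m(10))*(-118) = (-86 + (-5 + 10)/(1 + 10))*(-118) = (-86 + 5/11)*(-118) = -941/11*(-118) = 111038/11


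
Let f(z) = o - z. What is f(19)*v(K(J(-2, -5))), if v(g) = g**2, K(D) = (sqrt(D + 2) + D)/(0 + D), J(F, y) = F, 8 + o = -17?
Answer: -44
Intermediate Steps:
o = -25 (o = -8 - 17 = -25)
f(z) = -25 - z
K(D) = (D + sqrt(2 + D))/D (K(D) = (sqrt(2 + D) + D)/D = (D + sqrt(2 + D))/D)
f(19)*v(K(J(-2, -5))) = (-25 - 1*19)*((-2 + sqrt(2 - 2))/(-2))**2 = (-25 - 19)*(-(-2 + sqrt(0))/2)**2 = -44*(-2 + 0)**2/4 = -44*(-1/2*(-2))**2 = -44*1**2 = -44*1 = -44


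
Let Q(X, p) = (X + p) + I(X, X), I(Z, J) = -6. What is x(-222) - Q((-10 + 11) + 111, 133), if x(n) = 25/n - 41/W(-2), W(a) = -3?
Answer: -16683/74 ≈ -225.45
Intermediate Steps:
x(n) = 41/3 + 25/n (x(n) = 25/n - 41/(-3) = 25/n - 41*(-1/3) = 25/n + 41/3 = 41/3 + 25/n)
Q(X, p) = -6 + X + p (Q(X, p) = (X + p) - 6 = -6 + X + p)
x(-222) - Q((-10 + 11) + 111, 133) = (41/3 + 25/(-222)) - (-6 + ((-10 + 11) + 111) + 133) = (41/3 + 25*(-1/222)) - (-6 + (1 + 111) + 133) = (41/3 - 25/222) - (-6 + 112 + 133) = 1003/74 - 1*239 = 1003/74 - 239 = -16683/74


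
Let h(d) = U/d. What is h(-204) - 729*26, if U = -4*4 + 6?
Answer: -1933303/102 ≈ -18954.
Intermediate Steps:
U = -10 (U = -16 + 6 = -10)
h(d) = -10/d
h(-204) - 729*26 = -10/(-204) - 729*26 = -10*(-1/204) - 18954 = 5/102 - 18954 = -1933303/102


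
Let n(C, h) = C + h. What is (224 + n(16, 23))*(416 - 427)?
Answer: -2893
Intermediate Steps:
(224 + n(16, 23))*(416 - 427) = (224 + (16 + 23))*(416 - 427) = (224 + 39)*(-11) = 263*(-11) = -2893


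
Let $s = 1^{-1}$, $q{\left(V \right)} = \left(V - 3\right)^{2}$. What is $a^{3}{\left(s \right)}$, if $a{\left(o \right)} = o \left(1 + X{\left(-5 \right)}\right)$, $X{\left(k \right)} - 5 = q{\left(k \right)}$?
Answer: $343000$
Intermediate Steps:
$q{\left(V \right)} = \left(-3 + V\right)^{2}$
$s = 1$
$X{\left(k \right)} = 5 + \left(-3 + k\right)^{2}$
$a{\left(o \right)} = 70 o$ ($a{\left(o \right)} = o \left(1 + \left(5 + \left(-3 - 5\right)^{2}\right)\right) = o \left(1 + \left(5 + \left(-8\right)^{2}\right)\right) = o \left(1 + \left(5 + 64\right)\right) = o \left(1 + 69\right) = o 70 = 70 o$)
$a^{3}{\left(s \right)} = \left(70 \cdot 1\right)^{3} = 70^{3} = 343000$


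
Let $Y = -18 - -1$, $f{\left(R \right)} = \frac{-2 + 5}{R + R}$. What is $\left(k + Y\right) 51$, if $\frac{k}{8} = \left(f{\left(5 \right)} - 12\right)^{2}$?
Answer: $\frac{1374603}{25} \approx 54984.0$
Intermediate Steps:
$f{\left(R \right)} = \frac{3}{2 R}$
$Y = -17$ ($Y = -18 + 1 = -17$)
$k = \frac{27378}{25}$ ($k = 8 \left(\frac{3}{2 \cdot 5} - 12\right)^{2} = 8 \left(\frac{3}{2} \cdot \frac{1}{5} - 12\right)^{2} = 8 \left(\frac{3}{10} - 12\right)^{2} = 8 \left(- \frac{117}{10}\right)^{2} = 8 \cdot \frac{13689}{100} = \frac{27378}{25} \approx 1095.1$)
$\left(k + Y\right) 51 = \left(\frac{27378}{25} - 17\right) 51 = \frac{26953}{25} \cdot 51 = \frac{1374603}{25}$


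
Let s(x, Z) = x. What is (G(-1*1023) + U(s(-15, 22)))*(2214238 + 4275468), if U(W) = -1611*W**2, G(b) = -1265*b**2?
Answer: -8593809252231960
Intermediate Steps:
(G(-1*1023) + U(s(-15, 22)))*(2214238 + 4275468) = (-1265*(-1*1023)**2 - 1611*(-15)**2)*(2214238 + 4275468) = (-1265*(-1023)**2 - 1611*225)*6489706 = (-1265*1046529 - 362475)*6489706 = (-1323859185 - 362475)*6489706 = -1324221660*6489706 = -8593809252231960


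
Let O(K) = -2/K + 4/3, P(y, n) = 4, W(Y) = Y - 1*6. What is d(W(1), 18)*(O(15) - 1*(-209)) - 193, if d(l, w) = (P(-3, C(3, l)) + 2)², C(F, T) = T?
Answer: 36871/5 ≈ 7374.2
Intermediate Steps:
W(Y) = -6 + Y (W(Y) = Y - 6 = -6 + Y)
O(K) = 4/3 - 2/K (O(K) = -2/K + 4*(⅓) = -2/K + 4/3 = 4/3 - 2/K)
d(l, w) = 36 (d(l, w) = (4 + 2)² = 6² = 36)
d(W(1), 18)*(O(15) - 1*(-209)) - 193 = 36*((4/3 - 2/15) - 1*(-209)) - 193 = 36*((4/3 - 2*1/15) + 209) - 193 = 36*((4/3 - 2/15) + 209) - 193 = 36*(6/5 + 209) - 193 = 36*(1051/5) - 193 = 37836/5 - 193 = 36871/5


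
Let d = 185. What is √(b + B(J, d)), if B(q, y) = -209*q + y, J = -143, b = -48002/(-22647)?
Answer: √15424613207142/22647 ≈ 173.42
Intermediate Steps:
b = 48002/22647 (b = -48002*(-1/22647) = 48002/22647 ≈ 2.1196)
B(q, y) = y - 209*q
√(b + B(J, d)) = √(48002/22647 + (185 - 209*(-143))) = √(48002/22647 + (185 + 29887)) = √(48002/22647 + 30072) = √(681088586/22647) = √15424613207142/22647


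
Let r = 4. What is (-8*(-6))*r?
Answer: 192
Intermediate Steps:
(-8*(-6))*r = -8*(-6)*4 = 48*4 = 192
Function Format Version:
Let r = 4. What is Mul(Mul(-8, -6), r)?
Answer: 192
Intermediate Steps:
Mul(Mul(-8, -6), r) = Mul(Mul(-8, -6), 4) = Mul(48, 4) = 192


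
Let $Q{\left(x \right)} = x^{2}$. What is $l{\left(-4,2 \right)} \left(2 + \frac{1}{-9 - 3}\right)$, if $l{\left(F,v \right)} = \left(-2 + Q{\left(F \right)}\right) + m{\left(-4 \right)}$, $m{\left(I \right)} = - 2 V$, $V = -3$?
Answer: $\frac{115}{3} \approx 38.333$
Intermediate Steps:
$m{\left(I \right)} = 6$ ($m{\left(I \right)} = \left(-2\right) \left(-3\right) = 6$)
$l{\left(F,v \right)} = 4 + F^{2}$ ($l{\left(F,v \right)} = \left(-2 + F^{2}\right) + 6 = 4 + F^{2}$)
$l{\left(-4,2 \right)} \left(2 + \frac{1}{-9 - 3}\right) = \left(4 + \left(-4\right)^{2}\right) \left(2 + \frac{1}{-9 - 3}\right) = \left(4 + 16\right) \left(2 + \frac{1}{-12}\right) = 20 \left(2 - \frac{1}{12}\right) = 20 \cdot \frac{23}{12} = \frac{115}{3}$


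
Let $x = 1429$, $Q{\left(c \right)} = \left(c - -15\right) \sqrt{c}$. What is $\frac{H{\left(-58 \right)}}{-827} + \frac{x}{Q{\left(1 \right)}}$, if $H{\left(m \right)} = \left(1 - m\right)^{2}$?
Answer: $\frac{1126087}{13232} \approx 85.103$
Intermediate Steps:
$Q{\left(c \right)} = \sqrt{c} \left(15 + c\right)$ ($Q{\left(c \right)} = \left(c + 15\right) \sqrt{c} = \left(15 + c\right) \sqrt{c} = \sqrt{c} \left(15 + c\right)$)
$\frac{H{\left(-58 \right)}}{-827} + \frac{x}{Q{\left(1 \right)}} = \frac{\left(-1 - 58\right)^{2}}{-827} + \frac{1429}{\sqrt{1} \left(15 + 1\right)} = \left(-59\right)^{2} \left(- \frac{1}{827}\right) + \frac{1429}{1 \cdot 16} = 3481 \left(- \frac{1}{827}\right) + \frac{1429}{16} = - \frac{3481}{827} + 1429 \cdot \frac{1}{16} = - \frac{3481}{827} + \frac{1429}{16} = \frac{1126087}{13232}$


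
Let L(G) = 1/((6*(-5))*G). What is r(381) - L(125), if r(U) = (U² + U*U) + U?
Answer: 1090136251/3750 ≈ 2.9070e+5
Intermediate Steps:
L(G) = -1/(30*G) (L(G) = 1/(-30*G) = -1/(30*G))
r(U) = U + 2*U² (r(U) = (U² + U²) + U = 2*U² + U = U + 2*U²)
r(381) - L(125) = 381*(1 + 2*381) - (-1)/(30*125) = 381*(1 + 762) - (-1)/(30*125) = 381*763 - 1*(-1/3750) = 290703 + 1/3750 = 1090136251/3750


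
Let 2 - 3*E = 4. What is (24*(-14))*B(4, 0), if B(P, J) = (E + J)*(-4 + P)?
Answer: 0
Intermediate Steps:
E = -2/3 (E = 2/3 - 1/3*4 = 2/3 - 4/3 = -2/3 ≈ -0.66667)
B(P, J) = (-4 + P)*(-2/3 + J) (B(P, J) = (-2/3 + J)*(-4 + P) = (-4 + P)*(-2/3 + J))
(24*(-14))*B(4, 0) = (24*(-14))*(8/3 - 4*0 - 2/3*4 + 0*4) = -336*(8/3 + 0 - 8/3 + 0) = -336*0 = 0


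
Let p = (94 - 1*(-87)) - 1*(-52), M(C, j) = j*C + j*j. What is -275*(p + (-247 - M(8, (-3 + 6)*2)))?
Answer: 26950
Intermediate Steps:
M(C, j) = j² + C*j (M(C, j) = C*j + j² = j² + C*j)
p = 233 (p = (94 + 87) + 52 = 181 + 52 = 233)
-275*(p + (-247 - M(8, (-3 + 6)*2))) = -275*(233 + (-247 - (-3 + 6)*2*(8 + (-3 + 6)*2))) = -275*(233 + (-247 - 3*2*(8 + 3*2))) = -275*(233 + (-247 - 6*(8 + 6))) = -275*(233 + (-247 - 6*14)) = -275*(233 + (-247 - 1*84)) = -275*(233 + (-247 - 84)) = -275*(233 - 331) = -275*(-98) = 26950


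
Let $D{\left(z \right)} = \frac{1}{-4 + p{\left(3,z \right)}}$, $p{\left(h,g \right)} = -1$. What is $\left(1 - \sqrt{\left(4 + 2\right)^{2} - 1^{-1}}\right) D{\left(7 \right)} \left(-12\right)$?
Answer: $\frac{12}{5} - \frac{12 \sqrt{35}}{5} \approx -11.799$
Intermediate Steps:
$D{\left(z \right)} = - \frac{1}{5}$ ($D{\left(z \right)} = \frac{1}{-4 - 1} = \frac{1}{-5} = - \frac{1}{5}$)
$\left(1 - \sqrt{\left(4 + 2\right)^{2} - 1^{-1}}\right) D{\left(7 \right)} \left(-12\right) = \left(1 - \sqrt{\left(4 + 2\right)^{2} - 1^{-1}}\right) \left(- \frac{1}{5}\right) \left(-12\right) = \left(1 - \sqrt{6^{2} - 1}\right) \left(- \frac{1}{5}\right) \left(-12\right) = \left(1 - \sqrt{36 - 1}\right) \left(- \frac{1}{5}\right) \left(-12\right) = \left(1 - \sqrt{35}\right) \left(- \frac{1}{5}\right) \left(-12\right) = \left(- \frac{1}{5} + \frac{\sqrt{35}}{5}\right) \left(-12\right) = \frac{12}{5} - \frac{12 \sqrt{35}}{5}$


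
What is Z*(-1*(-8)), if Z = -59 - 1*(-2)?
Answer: -456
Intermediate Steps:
Z = -57 (Z = -59 + 2 = -57)
Z*(-1*(-8)) = -(-57)*(-8) = -57*8 = -456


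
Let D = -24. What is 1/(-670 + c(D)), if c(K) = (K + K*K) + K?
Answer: -1/142 ≈ -0.0070423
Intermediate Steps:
c(K) = K**2 + 2*K (c(K) = (K + K**2) + K = K**2 + 2*K)
1/(-670 + c(D)) = 1/(-670 - 24*(2 - 24)) = 1/(-670 - 24*(-22)) = 1/(-670 + 528) = 1/(-142) = -1/142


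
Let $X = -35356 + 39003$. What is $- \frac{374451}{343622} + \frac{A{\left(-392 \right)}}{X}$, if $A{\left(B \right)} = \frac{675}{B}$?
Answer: $- \frac{267778040637}{245625129064} \approx -1.0902$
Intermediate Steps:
$X = 3647$
$- \frac{374451}{343622} + \frac{A{\left(-392 \right)}}{X} = - \frac{374451}{343622} + \frac{675 \frac{1}{-392}}{3647} = \left(-374451\right) \frac{1}{343622} + 675 \left(- \frac{1}{392}\right) \frac{1}{3647} = - \frac{374451}{343622} - \frac{675}{1429624} = - \frac{267778040637}{245625129064}$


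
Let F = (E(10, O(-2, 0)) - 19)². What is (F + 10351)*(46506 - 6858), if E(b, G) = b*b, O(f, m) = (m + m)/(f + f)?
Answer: 670526976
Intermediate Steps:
O(f, m) = m/f (O(f, m) = (2*m)/((2*f)) = (2*m)*(1/(2*f)) = m/f)
E(b, G) = b²
F = 6561 (F = (10² - 19)² = (100 - 19)² = 81² = 6561)
(F + 10351)*(46506 - 6858) = (6561 + 10351)*(46506 - 6858) = 16912*39648 = 670526976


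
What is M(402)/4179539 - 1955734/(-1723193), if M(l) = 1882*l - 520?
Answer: 9476876255118/7202152348027 ≈ 1.3158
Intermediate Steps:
M(l) = -520 + 1882*l
M(402)/4179539 - 1955734/(-1723193) = (-520 + 1882*402)/4179539 - 1955734/(-1723193) = (-520 + 756564)*(1/4179539) - 1955734*(-1/1723193) = 756044*(1/4179539) + 1955734/1723193 = 756044/4179539 + 1955734/1723193 = 9476876255118/7202152348027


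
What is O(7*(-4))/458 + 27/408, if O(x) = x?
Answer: 157/31144 ≈ 0.0050411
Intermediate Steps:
O(7*(-4))/458 + 27/408 = (7*(-4))/458 + 27/408 = -28*1/458 + 27*(1/408) = -14/229 + 9/136 = 157/31144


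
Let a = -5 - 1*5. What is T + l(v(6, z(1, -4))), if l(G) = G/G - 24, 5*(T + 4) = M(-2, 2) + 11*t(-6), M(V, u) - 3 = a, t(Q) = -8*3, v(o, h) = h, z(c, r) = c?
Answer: -406/5 ≈ -81.200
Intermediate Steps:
t(Q) = -24
a = -10 (a = -5 - 5 = -10)
M(V, u) = -7 (M(V, u) = 3 - 10 = -7)
T = -291/5 (T = -4 + (-7 + 11*(-24))/5 = -4 + (-7 - 264)/5 = -4 + (⅕)*(-271) = -4 - 271/5 = -291/5 ≈ -58.200)
l(G) = -23 (l(G) = 1 - 24 = -23)
T + l(v(6, z(1, -4))) = -291/5 - 23 = -406/5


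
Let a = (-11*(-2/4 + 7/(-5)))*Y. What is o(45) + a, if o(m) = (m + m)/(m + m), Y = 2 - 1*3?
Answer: -199/10 ≈ -19.900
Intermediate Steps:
Y = -1 (Y = 2 - 3 = -1)
o(m) = 1 (o(m) = (2*m)/((2*m)) = (2*m)*(1/(2*m)) = 1)
a = -209/10 (a = -11*(-2/4 + 7/(-5))*(-1) = -11*(-2*¼ + 7*(-⅕))*(-1) = -11*(-½ - 7/5)*(-1) = -11*(-19/10)*(-1) = (209/10)*(-1) = -209/10 ≈ -20.900)
o(45) + a = 1 - 209/10 = -199/10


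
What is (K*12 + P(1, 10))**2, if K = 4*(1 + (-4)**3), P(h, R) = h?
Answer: 9138529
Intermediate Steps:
K = -252 (K = 4*(1 - 64) = 4*(-63) = -252)
(K*12 + P(1, 10))**2 = (-252*12 + 1)**2 = (-3024 + 1)**2 = (-3023)**2 = 9138529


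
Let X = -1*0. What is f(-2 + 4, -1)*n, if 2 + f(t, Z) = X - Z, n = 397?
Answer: -397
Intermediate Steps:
X = 0
f(t, Z) = -2 - Z (f(t, Z) = -2 + (0 - Z) = -2 - Z)
f(-2 + 4, -1)*n = (-2 - 1*(-1))*397 = (-2 + 1)*397 = -1*397 = -397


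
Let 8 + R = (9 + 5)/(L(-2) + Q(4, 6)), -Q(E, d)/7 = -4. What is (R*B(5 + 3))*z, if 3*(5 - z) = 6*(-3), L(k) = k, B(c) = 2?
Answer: -2134/13 ≈ -164.15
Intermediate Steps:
Q(E, d) = 28 (Q(E, d) = -7*(-4) = 28)
z = 11 (z = 5 - 2*(-3) = 5 - ⅓*(-18) = 5 + 6 = 11)
R = -97/13 (R = -8 + (9 + 5)/(-2 + 28) = -8 + 14/26 = -8 + 14*(1/26) = -8 + 7/13 = -97/13 ≈ -7.4615)
(R*B(5 + 3))*z = -97/13*2*11 = -194/13*11 = -2134/13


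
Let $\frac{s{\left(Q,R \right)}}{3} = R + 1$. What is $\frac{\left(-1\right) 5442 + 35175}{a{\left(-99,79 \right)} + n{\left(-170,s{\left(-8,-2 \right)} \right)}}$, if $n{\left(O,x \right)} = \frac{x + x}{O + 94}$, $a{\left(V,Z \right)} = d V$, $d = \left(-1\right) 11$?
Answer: $\frac{376618}{13795} \approx 27.301$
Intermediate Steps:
$d = -11$
$a{\left(V,Z \right)} = - 11 V$
$s{\left(Q,R \right)} = 3 + 3 R$ ($s{\left(Q,R \right)} = 3 \left(R + 1\right) = 3 \left(1 + R\right) = 3 + 3 R$)
$n{\left(O,x \right)} = \frac{2 x}{94 + O}$
$\frac{\left(-1\right) 5442 + 35175}{a{\left(-99,79 \right)} + n{\left(-170,s{\left(-8,-2 \right)} \right)}} = \frac{\left(-1\right) 5442 + 35175}{\left(-11\right) \left(-99\right) + \frac{2 \left(3 + 3 \left(-2\right)\right)}{94 - 170}} = \frac{-5442 + 35175}{1089 + \frac{2 \left(3 - 6\right)}{-76}} = \frac{29733}{1089 + 2 \left(-3\right) \left(- \frac{1}{76}\right)} = \frac{29733}{1089 + \frac{3}{38}} = \frac{29733}{\frac{41385}{38}} = 29733 \cdot \frac{38}{41385} = \frac{376618}{13795}$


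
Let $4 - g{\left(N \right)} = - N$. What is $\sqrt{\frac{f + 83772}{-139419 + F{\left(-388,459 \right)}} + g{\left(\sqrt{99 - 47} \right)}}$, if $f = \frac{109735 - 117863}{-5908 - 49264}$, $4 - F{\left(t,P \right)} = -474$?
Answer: $\frac{\sqrt{12476201916089823912 + 7345279205921966738 \sqrt{13}}}{1916413213} \approx 3.257$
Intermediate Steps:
$F{\left(t,P \right)} = 478$ ($F{\left(t,P \right)} = 4 - -474 = 4 + 474 = 478$)
$f = \frac{2032}{13793}$ ($f = - \frac{8128}{-55172} = \left(-8128\right) \left(- \frac{1}{55172}\right) = \frac{2032}{13793} \approx 0.14732$)
$g{\left(N \right)} = 4 + N$ ($g{\left(N \right)} = 4 - - N = 4 + N$)
$\sqrt{\frac{f + 83772}{-139419 + F{\left(-388,459 \right)}} + g{\left(\sqrt{99 - 47} \right)}} = \sqrt{\frac{\frac{2032}{13793} + 83772}{-139419 + 478} + \left(4 + \sqrt{99 - 47}\right)} = \sqrt{\frac{1155469228}{13793 \left(-138941\right)} + \left(4 + \sqrt{52}\right)} = \sqrt{\frac{1155469228}{13793} \left(- \frac{1}{138941}\right) + \left(4 + 2 \sqrt{13}\right)} = \sqrt{- \frac{1155469228}{1916413213} + \left(4 + 2 \sqrt{13}\right)} = \sqrt{\frac{6510183624}{1916413213} + 2 \sqrt{13}}$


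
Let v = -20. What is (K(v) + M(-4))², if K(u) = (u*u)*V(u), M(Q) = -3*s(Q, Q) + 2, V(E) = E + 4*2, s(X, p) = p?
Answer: 22905796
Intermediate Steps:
V(E) = 8 + E (V(E) = E + 8 = 8 + E)
M(Q) = 2 - 3*Q (M(Q) = -3*Q + 2 = 2 - 3*Q)
K(u) = u²*(8 + u) (K(u) = (u*u)*(8 + u) = u²*(8 + u))
(K(v) + M(-4))² = ((-20)²*(8 - 20) + (2 - 3*(-4)))² = (400*(-12) + (2 + 12))² = (-4800 + 14)² = (-4786)² = 22905796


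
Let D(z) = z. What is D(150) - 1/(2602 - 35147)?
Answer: 4881751/32545 ≈ 150.00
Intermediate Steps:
D(150) - 1/(2602 - 35147) = 150 - 1/(2602 - 35147) = 150 - 1/(-32545) = 150 - 1*(-1/32545) = 150 + 1/32545 = 4881751/32545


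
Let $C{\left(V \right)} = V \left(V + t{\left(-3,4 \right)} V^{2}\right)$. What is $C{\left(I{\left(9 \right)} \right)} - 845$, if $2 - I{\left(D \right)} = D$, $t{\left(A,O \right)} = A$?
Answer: $233$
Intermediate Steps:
$I{\left(D \right)} = 2 - D$
$C{\left(V \right)} = V \left(V - 3 V^{2}\right)$
$C{\left(I{\left(9 \right)} \right)} - 845 = \left(2 - 9\right)^{2} \left(1 - 3 \left(2 - 9\right)\right) - 845 = \left(-7\right)^{2} \left(1 - -21\right) - 845 = 49 \left(1 + 21\right) - 845 = 49 \cdot 22 - 845 = 1078 - 845 = 233$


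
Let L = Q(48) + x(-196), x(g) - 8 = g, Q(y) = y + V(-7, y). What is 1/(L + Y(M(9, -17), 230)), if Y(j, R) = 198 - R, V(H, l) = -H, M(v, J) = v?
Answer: -1/165 ≈ -0.0060606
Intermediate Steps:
Q(y) = 7 + y (Q(y) = y - 1*(-7) = y + 7 = 7 + y)
x(g) = 8 + g
L = -133 (L = (7 + 48) + (8 - 196) = 55 - 188 = -133)
1/(L + Y(M(9, -17), 230)) = 1/(-133 + (198 - 1*230)) = 1/(-133 + (198 - 230)) = 1/(-133 - 32) = 1/(-165) = -1/165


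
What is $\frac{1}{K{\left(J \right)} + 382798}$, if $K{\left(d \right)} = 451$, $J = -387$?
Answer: $\frac{1}{383249} \approx 2.6093 \cdot 10^{-6}$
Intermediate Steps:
$\frac{1}{K{\left(J \right)} + 382798} = \frac{1}{451 + 382798} = \frac{1}{383249}$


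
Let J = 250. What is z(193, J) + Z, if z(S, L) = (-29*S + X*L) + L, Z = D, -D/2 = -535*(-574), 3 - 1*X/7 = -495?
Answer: 251973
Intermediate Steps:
X = 3486 (X = 21 - 7*(-495) = 21 + 3465 = 3486)
D = -614180 (D = -(-1070)*(-574) = -2*307090 = -614180)
Z = -614180
z(S, L) = -29*S + 3487*L (z(S, L) = (-29*S + 3486*L) + L = -29*S + 3487*L)
z(193, J) + Z = (-29*193 + 3487*250) - 614180 = (-5597 + 871750) - 614180 = 866153 - 614180 = 251973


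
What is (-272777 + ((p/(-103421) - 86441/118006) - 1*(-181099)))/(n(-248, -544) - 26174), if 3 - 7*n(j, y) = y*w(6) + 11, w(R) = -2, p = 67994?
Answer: 86067895675481/24718934928804 ≈ 3.4819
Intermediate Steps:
n(j, y) = -8/7 + 2*y/7 (n(j, y) = 3/7 - (y*(-2) + 11)/7 = 3/7 - (-2*y + 11)/7 = 3/7 - (11 - 2*y)/7 = 3/7 + (-11/7 + 2*y/7) = -8/7 + 2*y/7)
(-272777 + ((p/(-103421) - 86441/118006) - 1*(-181099)))/(n(-248, -544) - 26174) = (-272777 + ((67994/(-103421) - 86441/118006) - 1*(-181099)))/((-8/7 + (2/7)*(-544)) - 26174) = (-272777 + ((67994*(-1/103421) - 86441*1/118006) + 181099))/((-8/7 - 1088/7) - 26174) = (-272777 + ((-67994/103421 - 86441/118006) + 181099))/(-1096/7 - 26174) = (-272777 + (-16963514625/12204298526 + 181099))/(-184314/7) = (-272777 + 2210169295245449/12204298526)*(-7/184314) = -1118882643781253/12204298526*(-7/184314) = 86067895675481/24718934928804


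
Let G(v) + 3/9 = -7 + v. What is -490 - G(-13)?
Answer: -1409/3 ≈ -469.67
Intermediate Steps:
G(v) = -22/3 + v (G(v) = -⅓ + (-7 + v) = -22/3 + v)
-490 - G(-13) = -490 - (-22/3 - 13) = -490 - 1*(-61/3) = -490 + 61/3 = -1409/3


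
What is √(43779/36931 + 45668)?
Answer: √62288145419597/36931 ≈ 213.70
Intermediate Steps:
√(43779/36931 + 45668) = √(1686608687/36931) = √62288145419597/36931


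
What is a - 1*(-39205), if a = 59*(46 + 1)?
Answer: 41978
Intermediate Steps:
a = 2773 (a = 59*47 = 2773)
a - 1*(-39205) = 2773 - 1*(-39205) = 2773 + 39205 = 41978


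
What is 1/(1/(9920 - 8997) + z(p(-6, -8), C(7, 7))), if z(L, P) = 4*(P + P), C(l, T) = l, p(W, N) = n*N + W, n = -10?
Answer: 923/51689 ≈ 0.017857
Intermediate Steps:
p(W, N) = W - 10*N (p(W, N) = -10*N + W = W - 10*N)
z(L, P) = 8*P (z(L, P) = 4*(2*P) = 8*P)
1/(1/(9920 - 8997) + z(p(-6, -8), C(7, 7))) = 1/(1/(9920 - 8997) + 8*7) = 1/(1/923 + 56) = 1/(51689/923) = 923/51689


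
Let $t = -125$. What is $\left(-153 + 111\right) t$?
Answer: $5250$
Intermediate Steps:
$\left(-153 + 111\right) t = \left(-153 + 111\right) \left(-125\right) = \left(-42\right) \left(-125\right) = 5250$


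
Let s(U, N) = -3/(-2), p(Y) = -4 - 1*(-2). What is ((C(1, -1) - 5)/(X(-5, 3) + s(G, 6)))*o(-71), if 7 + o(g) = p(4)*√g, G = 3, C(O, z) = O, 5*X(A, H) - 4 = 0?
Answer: 280/23 + 80*I*√71/23 ≈ 12.174 + 29.308*I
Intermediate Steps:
X(A, H) = ⅘ (X(A, H) = ⅘ + (⅕)*0 = ⅘ + 0 = ⅘)
p(Y) = -2 (p(Y) = -4 + 2 = -2)
o(g) = -7 - 2*√g
s(U, N) = 3/2 (s(U, N) = -3*(-½) = 3/2)
((C(1, -1) - 5)/(X(-5, 3) + s(G, 6)))*o(-71) = ((1 - 5)/(⅘ + 3/2))*(-7 - 2*I*√71) = (-4/23/10)*(-7 - 2*I*√71) = (-4*10/23)*(-7 - 2*I*√71) = -40*(-7 - 2*I*√71)/23 = 280/23 + 80*I*√71/23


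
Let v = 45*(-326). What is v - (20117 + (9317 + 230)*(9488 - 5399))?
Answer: -39072470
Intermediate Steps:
v = -14670
v - (20117 + (9317 + 230)*(9488 - 5399)) = -14670 - (20117 + (9317 + 230)*(9488 - 5399)) = -14670 - (20117 + 9547*4089) = -14670 - (20117 + 39037683) = -14670 - 1*39057800 = -14670 - 39057800 = -39072470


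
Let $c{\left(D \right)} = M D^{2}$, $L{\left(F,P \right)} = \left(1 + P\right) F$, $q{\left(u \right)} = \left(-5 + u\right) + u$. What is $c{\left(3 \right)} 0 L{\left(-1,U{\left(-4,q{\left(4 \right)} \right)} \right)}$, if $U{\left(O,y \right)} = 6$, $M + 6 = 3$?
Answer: $0$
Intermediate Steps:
$q{\left(u \right)} = -5 + 2 u$
$M = -3$ ($M = -6 + 3 = -3$)
$L{\left(F,P \right)} = F \left(1 + P\right)$
$c{\left(D \right)} = - 3 D^{2}$
$c{\left(3 \right)} 0 L{\left(-1,U{\left(-4,q{\left(4 \right)} \right)} \right)} = - 3 \cdot 3^{2} \cdot 0 \left(- (1 + 6)\right) = \left(-3\right) 9 \cdot 0 \left(\left(-1\right) 7\right) = \left(-27\right) 0 \left(-7\right) = 0 \left(-7\right) = 0$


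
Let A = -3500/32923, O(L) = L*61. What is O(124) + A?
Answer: 249026072/32923 ≈ 7563.9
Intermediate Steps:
O(L) = 61*L
A = -3500/32923 (A = -3500*1/32923 = -3500/32923 ≈ -0.10631)
O(124) + A = 61*124 - 3500/32923 = 7564 - 3500/32923 = 249026072/32923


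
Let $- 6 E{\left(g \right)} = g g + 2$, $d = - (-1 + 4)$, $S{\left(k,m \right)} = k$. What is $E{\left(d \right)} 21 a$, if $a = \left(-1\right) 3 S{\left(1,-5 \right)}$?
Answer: $\frac{231}{2} \approx 115.5$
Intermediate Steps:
$a = -3$ ($a = \left(-1\right) 3 \cdot 1 = \left(-3\right) 1 = -3$)
$d = -3$ ($d = \left(-1\right) 3 = -3$)
$E{\left(g \right)} = - \frac{1}{3} - \frac{g^{2}}{6}$ ($E{\left(g \right)} = - \frac{g g + 2}{6} = - \frac{g^{2} + 2}{6} = - \frac{2 + g^{2}}{6} = - \frac{1}{3} - \frac{g^{2}}{6}$)
$E{\left(d \right)} 21 a = \left(- \frac{1}{3} - \frac{\left(-3\right)^{2}}{6}\right) 21 \left(-3\right) = \left(- \frac{1}{3} - \frac{3}{2}\right) 21 \left(-3\right) = \left(- \frac{11}{6}\right) 21 \left(-3\right) = \left(- \frac{77}{2}\right) \left(-3\right) = \frac{231}{2}$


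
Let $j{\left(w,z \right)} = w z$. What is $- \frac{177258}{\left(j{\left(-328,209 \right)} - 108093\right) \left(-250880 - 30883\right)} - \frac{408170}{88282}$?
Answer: $- \frac{3385910524673951}{732328987161345} \approx -4.6235$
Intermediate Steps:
$- \frac{177258}{\left(j{\left(-328,209 \right)} - 108093\right) \left(-250880 - 30883\right)} - \frac{408170}{88282} = - \frac{177258}{\left(\left(-328\right) 209 - 108093\right) \left(-250880 - 30883\right)} - \frac{408170}{88282} = - \frac{177258}{\left(-68552 - 108093\right) \left(-281763\right)} - \frac{204085}{44141} = - \frac{177258}{\left(-176645\right) \left(-281763\right)} - \frac{204085}{44141} = - \frac{177258}{49772025135} - \frac{204085}{44141} = \left(-177258\right) \frac{1}{49772025135} - \frac{204085}{44141} = - \frac{59086}{16590675045} - \frac{204085}{44141} = - \frac{3385910524673951}{732328987161345}$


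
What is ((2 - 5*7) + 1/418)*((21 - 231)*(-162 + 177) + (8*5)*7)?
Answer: 19792955/209 ≈ 94703.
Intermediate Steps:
((2 - 5*7) + 1/418)*((21 - 231)*(-162 + 177) + (8*5)*7) = ((2 - 35) + 1/418)*(-210*15 + 40*7) = (-33 + 1/418)*(-3150 + 280) = -13793/418*(-2870) = 19792955/209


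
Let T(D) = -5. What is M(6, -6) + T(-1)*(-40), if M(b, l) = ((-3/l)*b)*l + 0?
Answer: 182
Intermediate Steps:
M(b, l) = -3*b (M(b, l) = (-3*b/l)*l + 0 = -3*b + 0 = -3*b)
M(6, -6) + T(-1)*(-40) = -3*6 - 5*(-40) = -18 + 200 = 182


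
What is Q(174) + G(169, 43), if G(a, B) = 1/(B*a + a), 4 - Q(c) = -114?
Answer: 877449/7436 ≈ 118.00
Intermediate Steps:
Q(c) = 118 (Q(c) = 4 - 1*(-114) = 4 + 114 = 118)
G(a, B) = 1/(a + B*a)
Q(174) + G(169, 43) = 118 + 1/(169*(1 + 43)) = 118 + (1/169)/44 = 118 + (1/169)*(1/44) = 118 + 1/7436 = 877449/7436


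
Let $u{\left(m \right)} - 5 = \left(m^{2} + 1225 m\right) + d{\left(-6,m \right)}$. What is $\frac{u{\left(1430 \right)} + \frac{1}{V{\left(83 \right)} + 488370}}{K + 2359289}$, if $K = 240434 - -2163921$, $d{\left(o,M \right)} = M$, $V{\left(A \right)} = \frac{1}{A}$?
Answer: $\frac{76977138914259}{96546466423442} \approx 0.79731$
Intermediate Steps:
$K = 2404355$ ($K = 240434 + 2163921 = 2404355$)
$u{\left(m \right)} = 5 + m^{2} + 1226 m$ ($u{\left(m \right)} = 5 + \left(\left(m^{2} + 1225 m\right) + m\right) = 5 + \left(m^{2} + 1226 m\right) = 5 + m^{2} + 1226 m$)
$\frac{u{\left(1430 \right)} + \frac{1}{V{\left(83 \right)} + 488370}}{K + 2359289} = \frac{\left(5 + 1430^{2} + 1226 \cdot 1430\right) + \frac{1}{\frac{1}{83} + 488370}}{2404355 + 2359289} = \frac{\left(5 + 2044900 + 1753180\right) + \frac{1}{\frac{1}{83} + 488370}}{4763644} = \left(3798085 + \frac{1}{\frac{40534711}{83}}\right) \frac{1}{4763644} = \left(3798085 + \frac{83}{40534711}\right) \frac{1}{4763644} = \frac{153954277828518}{40534711} \cdot \frac{1}{4763644} = \frac{76977138914259}{96546466423442}$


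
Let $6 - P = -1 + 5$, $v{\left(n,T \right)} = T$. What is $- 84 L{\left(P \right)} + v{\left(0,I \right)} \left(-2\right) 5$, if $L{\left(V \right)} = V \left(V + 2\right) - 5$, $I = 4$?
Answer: $-292$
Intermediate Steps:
$P = 2$ ($P = 6 - \left(-1 + 5\right) = 6 - 4 = 2$)
$L{\left(V \right)} = -5 + V \left(2 + V\right)$ ($L{\left(V \right)} = V \left(2 + V\right) - 5 = -5 + V \left(2 + V\right)$)
$- 84 L{\left(P \right)} + v{\left(0,I \right)} \left(-2\right) 5 = - 84 \left(-5 + 2^{2} + 2 \cdot 2\right) + 4 \left(-2\right) 5 = - 84 \left(-5 + 4 + 4\right) - 40 = \left(-84\right) 3 - 40 = -252 - 40 = -292$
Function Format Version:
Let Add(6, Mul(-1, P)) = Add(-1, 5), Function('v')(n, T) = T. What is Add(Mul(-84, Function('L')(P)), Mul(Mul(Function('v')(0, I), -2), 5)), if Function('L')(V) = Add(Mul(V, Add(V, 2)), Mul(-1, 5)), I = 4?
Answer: -292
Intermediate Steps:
P = 2 (P = Add(6, Mul(-1, Add(-1, 5))) = Add(6, Mul(-1, 4)) = Add(6, -4) = 2)
Function('L')(V) = Add(-5, Mul(V, Add(2, V))) (Function('L')(V) = Add(Mul(V, Add(2, V)), -5) = Add(-5, Mul(V, Add(2, V))))
Add(Mul(-84, Function('L')(P)), Mul(Mul(Function('v')(0, I), -2), 5)) = Add(Mul(-84, Add(-5, Pow(2, 2), Mul(2, 2))), Mul(Mul(4, -2), 5)) = Add(Mul(-84, Add(-5, 4, 4)), Mul(-8, 5)) = Add(Mul(-84, 3), -40) = Add(-252, -40) = -292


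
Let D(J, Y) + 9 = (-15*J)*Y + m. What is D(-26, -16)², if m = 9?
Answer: 38937600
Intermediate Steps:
D(J, Y) = -15*J*Y (D(J, Y) = -9 + ((-15*J)*Y + 9) = -9 + (-15*J*Y + 9) = -9 + (9 - 15*J*Y) = -15*J*Y)
D(-26, -16)² = (-15*(-26)*(-16))² = (-6240)² = 38937600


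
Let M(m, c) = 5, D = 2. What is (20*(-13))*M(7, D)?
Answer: -1300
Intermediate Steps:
(20*(-13))*M(7, D) = (20*(-13))*5 = -260*5 = -1300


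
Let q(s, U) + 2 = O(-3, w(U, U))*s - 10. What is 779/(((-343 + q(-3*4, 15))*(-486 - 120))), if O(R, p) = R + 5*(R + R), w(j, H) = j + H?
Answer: -19/606 ≈ -0.031353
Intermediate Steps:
w(j, H) = H + j
O(R, p) = 11*R (O(R, p) = R + 5*(2*R) = R + 10*R = 11*R)
q(s, U) = -12 - 33*s (q(s, U) = -2 + ((11*(-3))*s - 10) = -2 + (-33*s - 10) = -2 + (-10 - 33*s) = -12 - 33*s)
779/(((-343 + q(-3*4, 15))*(-486 - 120))) = 779/(((-343 + (-12 - (-99)*4))*(-486 - 120))) = 779/(((-343 + (-12 - 33*(-12)))*(-606))) = 779/(((-343 + (-12 + 396))*(-606))) = 779/(((-343 + 384)*(-606))) = 779/((41*(-606))) = 779/(-24846) = 779*(-1/24846) = -19/606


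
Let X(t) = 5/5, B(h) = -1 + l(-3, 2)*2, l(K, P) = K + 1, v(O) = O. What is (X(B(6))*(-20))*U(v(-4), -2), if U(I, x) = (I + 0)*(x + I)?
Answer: -480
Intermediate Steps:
l(K, P) = 1 + K
U(I, x) = I*(I + x)
B(h) = -5 (B(h) = -1 + (1 - 3)*2 = -1 - 2*2 = -1 - 4 = -5)
X(t) = 1 (X(t) = 5*(⅕) = 1)
(X(B(6))*(-20))*U(v(-4), -2) = (1*(-20))*(-4*(-4 - 2)) = -(-80)*(-6) = -20*24 = -480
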